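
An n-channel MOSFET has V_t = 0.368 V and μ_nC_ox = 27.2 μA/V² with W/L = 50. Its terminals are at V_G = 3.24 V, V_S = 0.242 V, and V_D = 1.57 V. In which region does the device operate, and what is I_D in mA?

Triode; I_D = 3.55 mA

V_GS = V_G − V_S = 3.24 − 0.242 = 3 V; V_DS = V_D − V_S = 1.57 − 0.242 = 1.33 V.
k_n = μ_nC_ox · (W/L) = 1.36 mA/V².
V_ov = V_GS − V_t = 3 − 0.368 = 2.63 V.
Since V_DS = 1.33 V < V_ov = 2.63 V, the device is in the triode region.
I_D = k_n [V_ov · V_DS − ½ V_DS²] = 1.36 × [2.63 × 1.33 − 0.5 × 1.33²] = 3.55 mA.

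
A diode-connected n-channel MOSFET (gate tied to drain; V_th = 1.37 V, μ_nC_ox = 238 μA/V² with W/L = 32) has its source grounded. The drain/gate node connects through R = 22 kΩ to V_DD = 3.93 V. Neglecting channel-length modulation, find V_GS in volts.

V_GS = 1.54 V

With gate tied to drain, V_GS = V_DS ≥ V_GS − V_th, so the device is in saturation.
k_n = μ_nC_ox · (W/L) = 7.616 mA/V².
KCL at the drain: ½ k_n (V_GS − V_th)² = (V_DD − V_GS)/R.
Let x = V_GS − 1.37. Then 83.8 x² + x − 2.56 = 0, giving x = 0.169 V (positive root), so V_GS = 1.54 V.
I_D = (V_DD − V_GS)/R = (3.93 − 1.54) / 22 = 0.109 mA.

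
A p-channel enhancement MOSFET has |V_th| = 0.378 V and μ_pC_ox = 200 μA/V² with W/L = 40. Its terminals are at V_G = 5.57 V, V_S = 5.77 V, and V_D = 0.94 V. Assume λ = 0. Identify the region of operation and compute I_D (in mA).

V_SG = V_S − V_G = 5.77 − 5.57 = 0.2 V; V_SD = V_S − V_D = 5.77 − 0.94 = 4.83 V.
V_SG = 0.2 V < |V_th| = 0.378 V, so the transistor is in cutoff.

Cutoff; I_D = 0 mA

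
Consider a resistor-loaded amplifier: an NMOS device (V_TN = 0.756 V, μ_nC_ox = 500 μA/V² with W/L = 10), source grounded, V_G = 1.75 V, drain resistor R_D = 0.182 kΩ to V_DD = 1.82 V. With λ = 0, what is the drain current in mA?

V_GS = V_G = 1.75 V, so V_ov = 1.75 − 0.756 = 0.994 V.
k_n = μ_nC_ox · (W/L) = 5 mA/V².
Assume saturation: I_D = ½ k_n V_ov² = 0.5 × 5 × 0.994² = 2.47 mA, giving V_DS = V_DD − I_D R_D = 1.82 − 2.47 × 0.182 = 1.37 V.
V_DS = 1.37 V ≥ V_ov = 0.994 V, confirming saturation.

I_D = 2.47 mA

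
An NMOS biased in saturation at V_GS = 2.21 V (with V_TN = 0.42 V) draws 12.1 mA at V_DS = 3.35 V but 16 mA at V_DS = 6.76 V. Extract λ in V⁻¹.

λ = 0.138 V⁻¹

With V_GS fixed, I_D ∝ (1 + λ V_DS) in saturation, so I_D2/I_D1 = (1 + λ V_DS2)/(1 + λ V_DS1).
16/12.1 = 1.322 = (1 + 6.76 λ)/(1 + 3.35 λ).
Solving: λ (I_D1 V_DS2 − I_D2 V_DS1) = I_D2 − I_D1, so λ = (16 − 12.1) / (12.1 × 6.76 − 16 × 3.35) = 3.9 / 28.2 = 0.138 V⁻¹.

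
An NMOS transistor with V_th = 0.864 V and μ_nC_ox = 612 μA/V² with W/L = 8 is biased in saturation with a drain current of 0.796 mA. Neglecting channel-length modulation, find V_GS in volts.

V_GS = 1.43 V

k_n = μ_nC_ox · (W/L) = 4.896 mA/V².
In saturation I_D = ½ k_n (V_GS − V_th)², so V_GS − V_th = √(2 I_D / k_n) = √(2 × 0.796 / 4.896) = 0.57 V.
V_GS = 0.864 + 0.57 = 1.43 V.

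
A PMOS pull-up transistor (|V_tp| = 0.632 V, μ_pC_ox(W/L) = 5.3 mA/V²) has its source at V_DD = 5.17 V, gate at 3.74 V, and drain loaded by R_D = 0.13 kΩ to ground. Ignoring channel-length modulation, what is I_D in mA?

I_D = 1.69 mA

V_SG = V_DD − V_G = 5.17 − 3.74 = 1.43 V, so V_ov = 1.43 − 0.632 = 0.798 V.
Assume saturation: I_D = ½ k_p V_ov² = 0.5 × 5.3 × 0.798² = 1.69 mA, giving V_SD = V_DD − I_D R_D = 5.17 − 1.69 × 0.13 = 4.95 V.
V_SD = 4.95 V ≥ V_ov = 0.798 V, confirming saturation.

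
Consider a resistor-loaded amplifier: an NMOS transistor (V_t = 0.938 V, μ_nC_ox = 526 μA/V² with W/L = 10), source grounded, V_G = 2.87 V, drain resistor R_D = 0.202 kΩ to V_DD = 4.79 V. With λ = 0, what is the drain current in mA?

I_D = 9.82 mA

V_GS = V_G = 2.87 V, so V_ov = 2.87 − 0.938 = 1.93 V.
k_n = μ_nC_ox · (W/L) = 5.26 mA/V².
Assume saturation: I_D = ½ k_n V_ov² = 0.5 × 5.26 × 1.93² = 9.82 mA, giving V_DS = V_DD − I_D R_D = 4.79 − 9.82 × 0.202 = 2.81 V.
V_DS = 2.81 V ≥ V_ov = 1.93 V, confirming saturation.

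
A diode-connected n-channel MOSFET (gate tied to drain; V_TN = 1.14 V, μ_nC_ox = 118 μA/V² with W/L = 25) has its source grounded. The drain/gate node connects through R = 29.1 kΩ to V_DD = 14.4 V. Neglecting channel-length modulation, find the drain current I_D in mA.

With gate tied to drain, V_GS = V_DS ≥ V_GS − V_TN, so the device is in saturation.
k_n = μ_nC_ox · (W/L) = 2.95 mA/V².
KCL at the drain: ½ k_n (V_GS − V_TN)² = (V_DD − V_GS)/R.
Let x = V_GS − 1.14. Then 42.9 x² + x − 13.26 = 0, giving x = 0.544 V (positive root), so V_GS = 1.68 V.
I_D = (V_DD − V_GS)/R = (14.4 − 1.68) / 29.1 = 0.437 mA.

I_D = 0.437 mA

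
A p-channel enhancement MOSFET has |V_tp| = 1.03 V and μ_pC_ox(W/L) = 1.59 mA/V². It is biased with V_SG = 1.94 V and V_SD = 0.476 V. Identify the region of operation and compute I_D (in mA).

V_ov = V_SG − |V_tp| = 1.94 − 1.03 = 0.91 V.
Since V_SD = 0.476 V < V_ov = 0.91 V, the device is in the triode region.
I_D = k_p [V_ov · V_SD − ½ V_SD²] = 1.59 × [0.91 × 0.476 − 0.5 × 0.476²] = 0.509 mA.

Triode; I_D = 0.509 mA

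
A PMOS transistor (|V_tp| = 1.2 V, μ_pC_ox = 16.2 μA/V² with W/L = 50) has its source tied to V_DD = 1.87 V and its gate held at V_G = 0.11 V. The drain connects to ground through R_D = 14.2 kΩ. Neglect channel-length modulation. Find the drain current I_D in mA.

I_D = 0.108 mA

V_SG = V_DD − V_G = 1.87 − 0.11 = 1.76 V, so V_ov = 1.76 − 1.2 = 0.56 V.
k_p = μ_pC_ox · (W/L) = 0.81 mA/V².
Assume saturation: I_D = ½ k_p V_ov² = 0.5 × 0.81 × 0.56² = 0.127 mA, giving V_SD = V_DD − I_D R_D = 1.87 − 0.127 × 14.2 = 0.0665 V.
But 0.0665 V < V_ov = 0.56 V, so the device is actually in triode.
In triode I_D = k_p[V_ov V_SD − ½ V_SD²] and I_D = (V_DD − V_SD)/R_D. Equating: 5.75 V_SD² − 7.441 V_SD + 1.87 = 0, giving V_SD = 0.341 V (the root below V_ov).
I_D = (1.87 − 0.341) / 14.2 = 0.108 mA.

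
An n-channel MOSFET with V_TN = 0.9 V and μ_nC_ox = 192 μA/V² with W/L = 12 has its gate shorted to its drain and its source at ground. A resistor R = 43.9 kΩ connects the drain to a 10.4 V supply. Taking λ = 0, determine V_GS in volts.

With gate tied to drain, V_GS = V_DS ≥ V_GS − V_TN, so the device is in saturation.
k_n = μ_nC_ox · (W/L) = 2.304 mA/V².
KCL at the drain: ½ k_n (V_GS − V_TN)² = (V_DD − V_GS)/R.
Let x = V_GS − 0.9. Then 50.6 x² + x − 9.5 = 0, giving x = 0.424 V (positive root), so V_GS = 1.32 V.
I_D = (V_DD − V_GS)/R = (10.4 − 1.32) / 43.9 = 0.207 mA.

V_GS = 1.32 V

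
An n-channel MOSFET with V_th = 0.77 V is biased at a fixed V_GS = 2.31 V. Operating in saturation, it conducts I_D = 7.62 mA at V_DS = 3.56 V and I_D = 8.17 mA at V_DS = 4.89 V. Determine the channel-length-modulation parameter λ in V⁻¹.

With V_GS fixed, I_D ∝ (1 + λ V_DS) in saturation, so I_D2/I_D1 = (1 + λ V_DS2)/(1 + λ V_DS1).
8.17/7.62 = 1.072 = (1 + 4.89 λ)/(1 + 3.56 λ).
Solving: λ (I_D1 V_DS2 − I_D2 V_DS1) = I_D2 − I_D1, so λ = (8.17 − 7.62) / (7.62 × 4.89 − 8.17 × 3.56) = 0.55 / 8.18 = 0.0673 V⁻¹.

λ = 0.0673 V⁻¹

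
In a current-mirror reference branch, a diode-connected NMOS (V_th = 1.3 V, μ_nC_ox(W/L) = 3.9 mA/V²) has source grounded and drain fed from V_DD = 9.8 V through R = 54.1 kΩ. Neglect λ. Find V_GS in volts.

V_GS = 1.58 V

With gate tied to drain, V_GS = V_DS ≥ V_GS − V_th, so the device is in saturation.
KCL at the drain: ½ k_n (V_GS − V_th)² = (V_DD − V_GS)/R.
Let x = V_GS − 1.3. Then 105 x² + x − 8.5 = 0, giving x = 0.279 V (positive root), so V_GS = 1.58 V.
I_D = (V_DD − V_GS)/R = (9.8 − 1.58) / 54.1 = 0.152 mA.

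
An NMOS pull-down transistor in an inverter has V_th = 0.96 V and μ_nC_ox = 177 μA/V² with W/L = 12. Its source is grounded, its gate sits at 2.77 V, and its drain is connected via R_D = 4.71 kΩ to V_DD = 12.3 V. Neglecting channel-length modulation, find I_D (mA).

V_GS = V_G = 2.77 V, so V_ov = 2.77 − 0.96 = 1.81 V.
k_n = μ_nC_ox · (W/L) = 2.124 mA/V².
Assume saturation: I_D = ½ k_n V_ov² = 0.5 × 2.124 × 1.81² = 3.48 mA, giving V_DS = V_DD − I_D R_D = 12.3 − 3.48 × 4.71 = -4.09 V.
But -4.09 V < V_ov = 1.81 V, so the device is actually in triode.
In triode I_D = k_n[V_ov V_DS − ½ V_DS²] and I_D = (V_DD − V_DS)/R_D. Equating: 5 V_DS² − 19.11 V_DS + 12.3 = 0, giving V_DS = 0.82 V (the root below V_ov).
I_D = (12.3 − 0.82) / 4.71 = 2.44 mA.

I_D = 2.44 mA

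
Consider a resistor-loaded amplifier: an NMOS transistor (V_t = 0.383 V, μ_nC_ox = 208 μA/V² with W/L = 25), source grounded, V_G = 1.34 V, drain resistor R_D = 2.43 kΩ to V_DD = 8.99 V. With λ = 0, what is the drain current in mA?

V_GS = V_G = 1.34 V, so V_ov = 1.34 − 0.383 = 0.957 V.
k_n = μ_nC_ox · (W/L) = 5.2 mA/V².
Assume saturation: I_D = ½ k_n V_ov² = 0.5 × 5.2 × 0.957² = 2.38 mA, giving V_DS = V_DD − I_D R_D = 8.99 − 2.38 × 2.43 = 3.2 V.
V_DS = 3.2 V ≥ V_ov = 0.957 V, confirming saturation.

I_D = 2.38 mA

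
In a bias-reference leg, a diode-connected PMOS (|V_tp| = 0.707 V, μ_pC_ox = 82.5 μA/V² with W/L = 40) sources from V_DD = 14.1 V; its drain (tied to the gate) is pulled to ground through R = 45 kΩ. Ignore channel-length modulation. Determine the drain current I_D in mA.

I_D = 0.288 mA

With gate tied to drain, V_SG = V_SD ≥ V_SG − |V_tp|, so the device is in saturation.
k_p = μ_pC_ox · (W/L) = 3.3 mA/V².
KCL at the drain: ½ k_p (V_SG − |V_tp|)² = (V_DD − V_SG)/R.
Let x = V_SG − 0.707. Then 74.2 x² + x − 13.39 = 0, giving x = 0.418 V (positive root), so V_SG = 1.13 V.
I_D = (V_DD − V_SG)/R = (14.1 − 1.13) / 45 = 0.288 mA.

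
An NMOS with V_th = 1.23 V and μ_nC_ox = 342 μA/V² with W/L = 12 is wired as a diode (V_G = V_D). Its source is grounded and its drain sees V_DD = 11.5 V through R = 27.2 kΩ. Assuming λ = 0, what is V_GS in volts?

With gate tied to drain, V_GS = V_DS ≥ V_GS − V_th, so the device is in saturation.
k_n = μ_nC_ox · (W/L) = 4.104 mA/V².
KCL at the drain: ½ k_n (V_GS − V_th)² = (V_DD − V_GS)/R.
Let x = V_GS − 1.23. Then 55.8 x² + x − 10.27 = 0, giving x = 0.42 V (positive root), so V_GS = 1.65 V.
I_D = (V_DD − V_GS)/R = (11.5 − 1.65) / 27.2 = 0.362 mA.

V_GS = 1.65 V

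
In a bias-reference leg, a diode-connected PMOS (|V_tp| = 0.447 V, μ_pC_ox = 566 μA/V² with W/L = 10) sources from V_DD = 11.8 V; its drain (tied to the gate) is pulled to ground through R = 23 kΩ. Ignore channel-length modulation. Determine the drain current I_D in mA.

I_D = 0.476 mA

With gate tied to drain, V_SG = V_SD ≥ V_SG − |V_tp|, so the device is in saturation.
k_p = μ_pC_ox · (W/L) = 5.66 mA/V².
KCL at the drain: ½ k_p (V_SG − |V_tp|)² = (V_DD − V_SG)/R.
Let x = V_SG − 0.447. Then 65.1 x² + x − 11.35 = 0, giving x = 0.41 V (positive root), so V_SG = 0.857 V.
I_D = (V_DD − V_SG)/R = (11.8 − 0.857) / 23 = 0.476 mA.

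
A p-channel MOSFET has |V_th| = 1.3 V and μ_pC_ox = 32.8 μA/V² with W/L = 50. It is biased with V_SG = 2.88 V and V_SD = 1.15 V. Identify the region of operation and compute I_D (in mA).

k_p = μ_pC_ox · (W/L) = 1.64 mA/V².
V_ov = V_SG − |V_th| = 2.88 − 1.3 = 1.58 V.
Since V_SD = 1.15 V < V_ov = 1.58 V, the device is in the triode region.
I_D = k_p [V_ov · V_SD − ½ V_SD²] = 1.64 × [1.58 × 1.15 − 0.5 × 1.15²] = 1.9 mA.

Triode; I_D = 1.90 mA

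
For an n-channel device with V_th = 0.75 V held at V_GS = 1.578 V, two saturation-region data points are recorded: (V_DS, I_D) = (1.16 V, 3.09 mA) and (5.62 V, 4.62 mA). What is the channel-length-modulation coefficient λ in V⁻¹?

With V_GS fixed, I_D ∝ (1 + λ V_DS) in saturation, so I_D2/I_D1 = (1 + λ V_DS2)/(1 + λ V_DS1).
4.62/3.09 = 1.495 = (1 + 5.62 λ)/(1 + 1.16 λ).
Solving: λ (I_D1 V_DS2 − I_D2 V_DS1) = I_D2 − I_D1, so λ = (4.62 − 3.09) / (3.09 × 5.62 − 4.62 × 1.16) = 1.53 / 12 = 0.127 V⁻¹.

λ = 0.127 V⁻¹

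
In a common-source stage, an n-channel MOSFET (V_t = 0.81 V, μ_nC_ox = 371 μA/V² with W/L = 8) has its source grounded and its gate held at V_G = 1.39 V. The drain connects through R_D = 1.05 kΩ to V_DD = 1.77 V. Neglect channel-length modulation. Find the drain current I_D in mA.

V_GS = V_G = 1.39 V, so V_ov = 1.39 − 0.81 = 0.58 V.
k_n = μ_nC_ox · (W/L) = 2.968 mA/V².
Assume saturation: I_D = ½ k_n V_ov² = 0.5 × 2.968 × 0.58² = 0.499 mA, giving V_DS = V_DD − I_D R_D = 1.77 − 0.499 × 1.05 = 1.25 V.
V_DS = 1.25 V ≥ V_ov = 0.58 V, confirming saturation.

I_D = 0.499 mA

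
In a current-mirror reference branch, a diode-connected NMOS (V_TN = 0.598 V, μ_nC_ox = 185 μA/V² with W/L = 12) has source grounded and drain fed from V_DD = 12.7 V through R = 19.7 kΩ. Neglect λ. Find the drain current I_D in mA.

With gate tied to drain, V_GS = V_DS ≥ V_GS − V_TN, so the device is in saturation.
k_n = μ_nC_ox · (W/L) = 2.22 mA/V².
KCL at the drain: ½ k_n (V_GS − V_TN)² = (V_DD − V_GS)/R.
Let x = V_GS − 0.598. Then 21.9 x² + x − 12.1 = 0, giving x = 0.721 V (positive root), so V_GS = 1.32 V.
I_D = (V_DD − V_GS)/R = (12.7 − 1.32) / 19.7 = 0.578 mA.

I_D = 0.578 mA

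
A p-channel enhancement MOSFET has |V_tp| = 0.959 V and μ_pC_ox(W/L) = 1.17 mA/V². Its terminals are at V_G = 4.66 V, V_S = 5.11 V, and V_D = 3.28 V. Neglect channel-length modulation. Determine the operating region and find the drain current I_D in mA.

Cutoff; I_D = 0 mA

V_SG = V_S − V_G = 5.11 − 4.66 = 0.45 V; V_SD = V_S − V_D = 5.11 − 3.28 = 1.83 V.
V_SG = 0.45 V < |V_tp| = 0.959 V, so the transistor is in cutoff.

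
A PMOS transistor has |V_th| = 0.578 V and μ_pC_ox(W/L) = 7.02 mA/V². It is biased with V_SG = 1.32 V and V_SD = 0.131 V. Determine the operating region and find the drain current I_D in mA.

V_ov = V_SG − |V_th| = 1.32 − 0.578 = 0.742 V.
Since V_SD = 0.131 V < V_ov = 0.742 V, the device is in the triode region.
I_D = k_p [V_ov · V_SD − ½ V_SD²] = 7.02 × [0.742 × 0.131 − 0.5 × 0.131²] = 0.622 mA.

Triode; I_D = 0.622 mA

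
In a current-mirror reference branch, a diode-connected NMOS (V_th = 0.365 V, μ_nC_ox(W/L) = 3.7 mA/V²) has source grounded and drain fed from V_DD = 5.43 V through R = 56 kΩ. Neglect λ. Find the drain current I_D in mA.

With gate tied to drain, V_GS = V_DS ≥ V_GS − V_th, so the device is in saturation.
KCL at the drain: ½ k_n (V_GS − V_th)² = (V_DD − V_GS)/R.
Let x = V_GS − 0.365. Then 104 x² + x − 5.065 = 0, giving x = 0.216 V (positive root), so V_GS = 0.581 V.
I_D = (V_DD − V_GS)/R = (5.43 − 0.581) / 56 = 0.0866 mA.

I_D = 0.0866 mA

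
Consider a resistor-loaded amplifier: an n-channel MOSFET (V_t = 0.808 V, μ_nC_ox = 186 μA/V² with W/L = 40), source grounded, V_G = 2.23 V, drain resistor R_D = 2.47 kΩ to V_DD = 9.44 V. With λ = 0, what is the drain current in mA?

I_D = 3.66 mA

V_GS = V_G = 2.23 V, so V_ov = 2.23 − 0.808 = 1.42 V.
k_n = μ_nC_ox · (W/L) = 7.44 mA/V².
Assume saturation: I_D = ½ k_n V_ov² = 0.5 × 7.44 × 1.42² = 7.52 mA, giving V_DS = V_DD − I_D R_D = 9.44 − 7.52 × 2.47 = -9.14 V.
But -9.14 V < V_ov = 1.42 V, so the device is actually in triode.
In triode I_D = k_n[V_ov V_DS − ½ V_DS²] and I_D = (V_DD − V_DS)/R_D. Equating: 9.19 V_DS² − 27.13 V_DS + 9.44 = 0, giving V_DS = 0.403 V (the root below V_ov).
I_D = (9.44 − 0.403) / 2.47 = 3.66 mA.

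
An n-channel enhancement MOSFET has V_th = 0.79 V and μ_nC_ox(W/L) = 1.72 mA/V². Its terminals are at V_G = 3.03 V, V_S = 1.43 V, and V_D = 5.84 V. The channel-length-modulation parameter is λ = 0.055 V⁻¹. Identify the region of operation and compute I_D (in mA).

Saturation; I_D = 0.701 mA

V_GS = V_G − V_S = 3.03 − 1.43 = 1.6 V; V_DS = V_D − V_S = 5.84 − 1.43 = 4.41 V.
V_ov = V_GS − V_th = 1.6 − 0.79 = 0.81 V.
Since V_DS = 4.41 V ≥ V_ov = 0.81 V, the device is in saturation.
I_D = ½ k_n V_ov² (1 + λ V_DS) = 0.5 × 1.72 × 0.81² × (1 + 0.055 × 4.41) = 0.701 mA.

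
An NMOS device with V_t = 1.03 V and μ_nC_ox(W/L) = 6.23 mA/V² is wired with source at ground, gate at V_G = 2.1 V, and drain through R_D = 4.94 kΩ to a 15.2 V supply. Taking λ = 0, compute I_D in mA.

V_GS = V_G = 2.1 V, so V_ov = 2.1 − 1.03 = 1.07 V.
Assume saturation: I_D = ½ k_n V_ov² = 0.5 × 6.23 × 1.07² = 3.57 mA, giving V_DS = V_DD − I_D R_D = 15.2 − 3.57 × 4.94 = -2.42 V.
But -2.42 V < V_ov = 1.07 V, so the device is actually in triode.
In triode I_D = k_n[V_ov V_DS − ½ V_DS²] and I_D = (V_DD − V_DS)/R_D. Equating: 15.4 V_DS² − 33.93 V_DS + 15.2 = 0, giving V_DS = 0.625 V (the root below V_ov).
I_D = (15.2 − 0.625) / 4.94 = 2.95 mA.

I_D = 2.95 mA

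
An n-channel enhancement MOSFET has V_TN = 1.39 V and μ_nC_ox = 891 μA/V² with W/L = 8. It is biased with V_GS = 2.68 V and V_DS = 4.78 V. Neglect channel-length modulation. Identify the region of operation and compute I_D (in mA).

k_n = μ_nC_ox · (W/L) = 7.128 mA/V².
V_ov = V_GS − V_TN = 2.68 − 1.39 = 1.29 V.
Since V_DS = 4.78 V ≥ V_ov = 1.29 V, the device is in saturation.
I_D = ½ k_n V_ov² = 0.5 × 7.128 × 1.29² = 5.93 mA.

Saturation; I_D = 5.93 mA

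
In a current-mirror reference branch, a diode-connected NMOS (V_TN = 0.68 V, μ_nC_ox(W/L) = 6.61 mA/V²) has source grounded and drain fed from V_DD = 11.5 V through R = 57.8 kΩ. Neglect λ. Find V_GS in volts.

With gate tied to drain, V_GS = V_DS ≥ V_GS − V_TN, so the device is in saturation.
KCL at the drain: ½ k_n (V_GS − V_TN)² = (V_DD − V_GS)/R.
Let x = V_GS − 0.68. Then 191 x² + x − 10.82 = 0, giving x = 0.235 V (positive root), so V_GS = 0.915 V.
I_D = (V_DD − V_GS)/R = (11.5 − 0.915) / 57.8 = 0.183 mA.

V_GS = 0.915 V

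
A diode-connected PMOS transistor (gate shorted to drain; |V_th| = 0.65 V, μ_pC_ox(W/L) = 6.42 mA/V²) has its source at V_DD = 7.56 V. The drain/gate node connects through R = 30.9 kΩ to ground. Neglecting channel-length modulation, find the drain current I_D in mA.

I_D = 0.215 mA

With gate tied to drain, V_SG = V_SD ≥ V_SG − |V_th|, so the device is in saturation.
KCL at the drain: ½ k_p (V_SG − |V_th|)² = (V_DD − V_SG)/R.
Let x = V_SG − 0.65. Then 99.2 x² + x − 6.91 = 0, giving x = 0.259 V (positive root), so V_SG = 0.909 V.
I_D = (V_DD − V_SG)/R = (7.56 − 0.909) / 30.9 = 0.215 mA.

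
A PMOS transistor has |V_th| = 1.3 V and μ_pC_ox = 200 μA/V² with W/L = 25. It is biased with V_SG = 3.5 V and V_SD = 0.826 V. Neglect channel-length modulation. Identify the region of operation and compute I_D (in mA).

k_p = μ_pC_ox · (W/L) = 5 mA/V².
V_ov = V_SG − |V_th| = 3.5 − 1.3 = 2.2 V.
Since V_SD = 0.826 V < V_ov = 2.2 V, the device is in the triode region.
I_D = k_p [V_ov · V_SD − ½ V_SD²] = 5 × [2.2 × 0.826 − 0.5 × 0.826²] = 7.38 mA.

Triode; I_D = 7.38 mA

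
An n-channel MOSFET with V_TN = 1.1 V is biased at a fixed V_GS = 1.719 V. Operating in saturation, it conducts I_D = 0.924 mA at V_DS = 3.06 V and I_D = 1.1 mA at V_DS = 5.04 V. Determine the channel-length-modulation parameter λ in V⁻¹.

With V_GS fixed, I_D ∝ (1 + λ V_DS) in saturation, so I_D2/I_D1 = (1 + λ V_DS2)/(1 + λ V_DS1).
1.1/0.924 = 1.19 = (1 + 5.04 λ)/(1 + 3.06 λ).
Solving: λ (I_D1 V_DS2 − I_D2 V_DS1) = I_D2 − I_D1, so λ = (1.1 − 0.924) / (0.924 × 5.04 − 1.1 × 3.06) = 0.176 / 1.29 = 0.136 V⁻¹.

λ = 0.136 V⁻¹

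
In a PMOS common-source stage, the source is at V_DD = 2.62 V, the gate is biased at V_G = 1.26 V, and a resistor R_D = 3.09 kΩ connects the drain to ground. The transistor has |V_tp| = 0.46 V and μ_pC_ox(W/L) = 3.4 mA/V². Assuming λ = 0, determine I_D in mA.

V_SG = V_DD − V_G = 2.62 − 1.26 = 1.36 V, so V_ov = 1.36 − 0.46 = 0.9 V.
Assume saturation: I_D = ½ k_p V_ov² = 0.5 × 3.4 × 0.9² = 1.38 mA, giving V_SD = V_DD − I_D R_D = 2.62 − 1.38 × 3.09 = -1.63 V.
But -1.63 V < V_ov = 0.9 V, so the device is actually in triode.
In triode I_D = k_p[V_ov V_SD − ½ V_SD²] and I_D = (V_DD − V_SD)/R_D. Equating: 5.25 V_SD² − 10.46 V_SD + 2.62 = 0, giving V_SD = 0.294 V (the root below V_ov).
I_D = (2.62 − 0.294) / 3.09 = 0.753 mA.

I_D = 0.753 mA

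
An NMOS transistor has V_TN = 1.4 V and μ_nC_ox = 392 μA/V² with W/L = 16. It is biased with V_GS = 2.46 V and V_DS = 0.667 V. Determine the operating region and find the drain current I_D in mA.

Triode; I_D = 3.04 mA

k_n = μ_nC_ox · (W/L) = 6.272 mA/V².
V_ov = V_GS − V_TN = 2.46 − 1.4 = 1.06 V.
Since V_DS = 0.667 V < V_ov = 1.06 V, the device is in the triode region.
I_D = k_n [V_ov · V_DS − ½ V_DS²] = 6.272 × [1.06 × 0.667 − 0.5 × 0.667²] = 3.04 mA.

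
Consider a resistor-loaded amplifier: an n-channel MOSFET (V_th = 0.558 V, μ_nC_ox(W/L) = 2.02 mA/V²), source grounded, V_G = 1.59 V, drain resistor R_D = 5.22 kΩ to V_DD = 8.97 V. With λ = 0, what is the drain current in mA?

V_GS = V_G = 1.59 V, so V_ov = 1.59 − 0.558 = 1.03 V.
Assume saturation: I_D = ½ k_n V_ov² = 0.5 × 2.02 × 1.03² = 1.08 mA, giving V_DS = V_DD − I_D R_D = 8.97 − 1.08 × 5.22 = 3.35 V.
V_DS = 3.35 V ≥ V_ov = 1.03 V, confirming saturation.

I_D = 1.08 mA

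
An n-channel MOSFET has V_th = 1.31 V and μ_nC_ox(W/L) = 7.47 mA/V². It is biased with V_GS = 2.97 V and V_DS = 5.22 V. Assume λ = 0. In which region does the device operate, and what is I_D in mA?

V_ov = V_GS − V_th = 2.97 − 1.31 = 1.66 V.
Since V_DS = 5.22 V ≥ V_ov = 1.66 V, the device is in saturation.
I_D = ½ k_n V_ov² = 0.5 × 7.47 × 1.66² = 10.3 mA.

Saturation; I_D = 10.3 mA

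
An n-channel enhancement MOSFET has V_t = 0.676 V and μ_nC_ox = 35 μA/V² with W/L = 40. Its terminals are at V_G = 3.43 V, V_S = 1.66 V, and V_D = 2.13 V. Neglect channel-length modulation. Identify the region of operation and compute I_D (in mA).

Triode; I_D = 0.565 mA

V_GS = V_G − V_S = 3.43 − 1.66 = 1.77 V; V_DS = V_D − V_S = 2.13 − 1.66 = 0.47 V.
k_n = μ_nC_ox · (W/L) = 1.4 mA/V².
V_ov = V_GS − V_t = 1.77 − 0.676 = 1.09 V.
Since V_DS = 0.47 V < V_ov = 1.09 V, the device is in the triode region.
I_D = k_n [V_ov · V_DS − ½ V_DS²] = 1.4 × [1.09 × 0.47 − 0.5 × 0.47²] = 0.565 mA.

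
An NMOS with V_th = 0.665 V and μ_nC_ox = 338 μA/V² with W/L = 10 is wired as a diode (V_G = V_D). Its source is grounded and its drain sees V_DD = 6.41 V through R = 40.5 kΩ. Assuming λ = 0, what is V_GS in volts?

With gate tied to drain, V_GS = V_DS ≥ V_GS − V_th, so the device is in saturation.
k_n = μ_nC_ox · (W/L) = 3.38 mA/V².
KCL at the drain: ½ k_n (V_GS − V_th)² = (V_DD − V_GS)/R.
Let x = V_GS − 0.665. Then 68.4 x² + x − 5.745 = 0, giving x = 0.283 V (positive root), so V_GS = 0.948 V.
I_D = (V_DD − V_GS)/R = (6.41 − 0.948) / 40.5 = 0.135 mA.

V_GS = 0.948 V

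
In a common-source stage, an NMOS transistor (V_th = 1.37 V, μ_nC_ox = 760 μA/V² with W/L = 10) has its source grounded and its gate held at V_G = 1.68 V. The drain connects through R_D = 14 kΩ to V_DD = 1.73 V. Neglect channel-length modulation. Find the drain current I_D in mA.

I_D = 0.120 mA

V_GS = V_G = 1.68 V, so V_ov = 1.68 − 1.37 = 0.31 V.
k_n = μ_nC_ox · (W/L) = 7.6 mA/V².
Assume saturation: I_D = ½ k_n V_ov² = 0.5 × 7.6 × 0.31² = 0.365 mA, giving V_DS = V_DD − I_D R_D = 1.73 − 0.365 × 14 = -3.38 V.
But -3.38 V < V_ov = 0.31 V, so the device is actually in triode.
In triode I_D = k_n[V_ov V_DS − ½ V_DS²] and I_D = (V_DD − V_DS)/R_D. Equating: 53.2 V_DS² − 33.98 V_DS + 1.73 = 0, giving V_DS = 0.0558 V (the root below V_ov).
I_D = (1.73 − 0.0558) / 14 = 0.12 mA.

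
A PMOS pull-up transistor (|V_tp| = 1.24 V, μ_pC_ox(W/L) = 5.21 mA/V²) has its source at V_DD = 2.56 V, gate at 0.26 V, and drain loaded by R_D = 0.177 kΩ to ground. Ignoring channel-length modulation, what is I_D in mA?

I_D = 2.93 mA

V_SG = V_DD − V_G = 2.56 − 0.26 = 2.3 V, so V_ov = 2.3 − 1.24 = 1.06 V.
Assume saturation: I_D = ½ k_p V_ov² = 0.5 × 5.21 × 1.06² = 2.93 mA, giving V_SD = V_DD − I_D R_D = 2.56 − 2.93 × 0.177 = 2.04 V.
V_SD = 2.04 V ≥ V_ov = 1.06 V, confirming saturation.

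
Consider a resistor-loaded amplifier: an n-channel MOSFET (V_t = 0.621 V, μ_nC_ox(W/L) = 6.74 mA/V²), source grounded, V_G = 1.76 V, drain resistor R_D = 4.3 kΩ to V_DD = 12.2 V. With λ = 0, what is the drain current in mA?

V_GS = V_G = 1.76 V, so V_ov = 1.76 − 0.621 = 1.14 V.
Assume saturation: I_D = ½ k_n V_ov² = 0.5 × 6.74 × 1.14² = 4.37 mA, giving V_DS = V_DD − I_D R_D = 12.2 − 4.37 × 4.3 = -6.6 V.
But -6.6 V < V_ov = 1.14 V, so the device is actually in triode.
In triode I_D = k_n[V_ov V_DS − ½ V_DS²] and I_D = (V_DD − V_DS)/R_D. Equating: 14.5 V_DS² − 34.01 V_DS + 12.2 = 0, giving V_DS = 0.442 V (the root below V_ov).
I_D = (12.2 − 0.442) / 4.3 = 2.73 mA.

I_D = 2.73 mA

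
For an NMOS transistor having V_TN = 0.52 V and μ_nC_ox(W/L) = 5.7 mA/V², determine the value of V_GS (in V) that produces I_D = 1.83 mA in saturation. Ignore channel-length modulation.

V_GS = 1.32 V

In saturation I_D = ½ k_n (V_GS − V_TN)², so V_GS − V_TN = √(2 I_D / k_n) = √(2 × 1.83 / 5.7) = 0.801 V.
V_GS = 0.52 + 0.801 = 1.32 V.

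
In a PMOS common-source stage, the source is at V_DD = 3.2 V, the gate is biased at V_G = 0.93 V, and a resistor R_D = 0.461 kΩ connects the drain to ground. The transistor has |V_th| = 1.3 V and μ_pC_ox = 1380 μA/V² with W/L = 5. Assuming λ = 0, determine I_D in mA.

V_SG = V_DD − V_G = 3.2 − 0.93 = 2.27 V, so V_ov = 2.27 − 1.3 = 0.97 V.
k_p = μ_pC_ox · (W/L) = 6.9 mA/V².
Assume saturation: I_D = ½ k_p V_ov² = 0.5 × 6.9 × 0.97² = 3.25 mA, giving V_SD = V_DD − I_D R_D = 3.2 − 3.25 × 0.461 = 1.7 V.
V_SD = 1.7 V ≥ V_ov = 0.97 V, confirming saturation.

I_D = 3.25 mA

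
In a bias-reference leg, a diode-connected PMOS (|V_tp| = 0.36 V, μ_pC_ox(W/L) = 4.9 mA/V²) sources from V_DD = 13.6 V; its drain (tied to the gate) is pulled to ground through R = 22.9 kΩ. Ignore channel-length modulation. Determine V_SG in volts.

V_SG = 0.837 V

With gate tied to drain, V_SG = V_SD ≥ V_SG − |V_tp|, so the device is in saturation.
KCL at the drain: ½ k_p (V_SG − |V_tp|)² = (V_DD − V_SG)/R.
Let x = V_SG − 0.36. Then 56.1 x² + x − 13.24 = 0, giving x = 0.477 V (positive root), so V_SG = 0.837 V.
I_D = (V_DD − V_SG)/R = (13.6 − 0.837) / 22.9 = 0.557 mA.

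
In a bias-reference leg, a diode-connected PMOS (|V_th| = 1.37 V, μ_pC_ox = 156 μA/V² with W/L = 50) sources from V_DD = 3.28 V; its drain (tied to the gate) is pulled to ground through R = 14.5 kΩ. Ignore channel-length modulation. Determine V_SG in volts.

With gate tied to drain, V_SG = V_SD ≥ V_SG − |V_th|, so the device is in saturation.
k_p = μ_pC_ox · (W/L) = 7.8 mA/V².
KCL at the drain: ½ k_p (V_SG − |V_th|)² = (V_DD − V_SG)/R.
Let x = V_SG − 1.37. Then 56.5 x² + x − 1.91 = 0, giving x = 0.175 V (positive root), so V_SG = 1.55 V.
I_D = (V_DD − V_SG)/R = (3.28 − 1.55) / 14.5 = 0.12 mA.

V_SG = 1.55 V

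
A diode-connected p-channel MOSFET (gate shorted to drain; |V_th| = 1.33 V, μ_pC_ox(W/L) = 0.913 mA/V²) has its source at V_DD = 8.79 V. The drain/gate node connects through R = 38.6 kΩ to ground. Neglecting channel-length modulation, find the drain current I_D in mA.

I_D = 0.177 mA

With gate tied to drain, V_SG = V_SD ≥ V_SG − |V_th|, so the device is in saturation.
KCL at the drain: ½ k_p (V_SG − |V_th|)² = (V_DD − V_SG)/R.
Let x = V_SG − 1.33. Then 17.6 x² + x − 7.46 = 0, giving x = 0.623 V (positive root), so V_SG = 1.95 V.
I_D = (V_DD − V_SG)/R = (8.79 − 1.95) / 38.6 = 0.177 mA.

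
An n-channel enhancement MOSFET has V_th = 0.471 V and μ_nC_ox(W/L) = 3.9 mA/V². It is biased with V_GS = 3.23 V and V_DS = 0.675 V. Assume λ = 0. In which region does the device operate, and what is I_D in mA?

Triode; I_D = 6.37 mA

V_ov = V_GS − V_th = 3.23 − 0.471 = 2.76 V.
Since V_DS = 0.675 V < V_ov = 2.76 V, the device is in the triode region.
I_D = k_n [V_ov · V_DS − ½ V_DS²] = 3.9 × [2.76 × 0.675 − 0.5 × 0.675²] = 6.37 mA.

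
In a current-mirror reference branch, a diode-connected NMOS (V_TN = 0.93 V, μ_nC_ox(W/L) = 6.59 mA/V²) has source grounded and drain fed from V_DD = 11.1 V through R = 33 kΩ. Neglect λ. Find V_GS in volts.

V_GS = 1.23 V

With gate tied to drain, V_GS = V_DS ≥ V_GS − V_TN, so the device is in saturation.
KCL at the drain: ½ k_n (V_GS − V_TN)² = (V_DD − V_GS)/R.
Let x = V_GS − 0.93. Then 109 x² + x − 10.17 = 0, giving x = 0.301 V (positive root), so V_GS = 1.23 V.
I_D = (V_DD − V_GS)/R = (11.1 − 1.23) / 33 = 0.299 mA.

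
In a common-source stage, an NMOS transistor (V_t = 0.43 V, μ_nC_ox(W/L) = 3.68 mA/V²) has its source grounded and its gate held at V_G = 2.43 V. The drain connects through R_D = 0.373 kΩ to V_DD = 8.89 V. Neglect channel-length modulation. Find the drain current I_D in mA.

I_D = 7.36 mA

V_GS = V_G = 2.43 V, so V_ov = 2.43 − 0.43 = 2 V.
Assume saturation: I_D = ½ k_n V_ov² = 0.5 × 3.68 × 2² = 7.36 mA, giving V_DS = V_DD − I_D R_D = 8.89 − 7.36 × 0.373 = 6.14 V.
V_DS = 6.14 V ≥ V_ov = 2 V, confirming saturation.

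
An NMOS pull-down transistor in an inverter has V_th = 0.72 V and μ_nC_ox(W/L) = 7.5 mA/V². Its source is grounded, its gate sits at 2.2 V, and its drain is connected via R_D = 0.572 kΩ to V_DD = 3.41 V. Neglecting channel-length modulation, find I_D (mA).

I_D = 4.99 mA

V_GS = V_G = 2.2 V, so V_ov = 2.2 − 0.72 = 1.48 V.
Assume saturation: I_D = ½ k_n V_ov² = 0.5 × 7.5 × 1.48² = 8.21 mA, giving V_DS = V_DD − I_D R_D = 3.41 − 8.21 × 0.572 = -1.29 V.
But -1.29 V < V_ov = 1.48 V, so the device is actually in triode.
In triode I_D = k_n[V_ov V_DS − ½ V_DS²] and I_D = (V_DD − V_DS)/R_D. Equating: 2.15 V_DS² − 7.349 V_DS + 3.41 = 0, giving V_DS = 0.553 V (the root below V_ov).
I_D = (3.41 − 0.553) / 0.572 = 4.99 mA.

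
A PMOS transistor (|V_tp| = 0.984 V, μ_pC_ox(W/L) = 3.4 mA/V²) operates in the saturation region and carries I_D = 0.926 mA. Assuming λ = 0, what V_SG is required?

V_SG = 1.72 V

In saturation I_D = ½ k_p (V_SG − |V_tp|)², so V_SG − |V_tp| = √(2 I_D / k_p) = √(2 × 0.926 / 3.4) = 0.738 V.
V_SG = 0.984 + 0.738 = 1.72 V.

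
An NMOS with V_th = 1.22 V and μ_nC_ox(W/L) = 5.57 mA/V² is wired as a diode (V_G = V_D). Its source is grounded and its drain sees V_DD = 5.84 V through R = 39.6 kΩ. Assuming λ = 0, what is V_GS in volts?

V_GS = 1.42 V

With gate tied to drain, V_GS = V_DS ≥ V_GS − V_th, so the device is in saturation.
KCL at the drain: ½ k_n (V_GS − V_th)² = (V_DD − V_GS)/R.
Let x = V_GS − 1.22. Then 110 x² + x − 4.62 = 0, giving x = 0.2 V (positive root), so V_GS = 1.42 V.
I_D = (V_DD − V_GS)/R = (5.84 − 1.42) / 39.6 = 0.112 mA.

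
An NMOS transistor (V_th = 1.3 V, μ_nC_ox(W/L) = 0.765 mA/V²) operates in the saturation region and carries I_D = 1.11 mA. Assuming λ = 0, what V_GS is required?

V_GS = 3.00 V

In saturation I_D = ½ k_n (V_GS − V_th)², so V_GS − V_th = √(2 I_D / k_n) = √(2 × 1.11 / 0.765) = 1.7 V.
V_GS = 1.3 + 1.7 = 3 V.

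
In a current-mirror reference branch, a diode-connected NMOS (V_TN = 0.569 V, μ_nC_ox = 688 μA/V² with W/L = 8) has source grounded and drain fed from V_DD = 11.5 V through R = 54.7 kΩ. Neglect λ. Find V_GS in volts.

With gate tied to drain, V_GS = V_DS ≥ V_GS − V_TN, so the device is in saturation.
k_n = μ_nC_ox · (W/L) = 5.504 mA/V².
KCL at the drain: ½ k_n (V_GS − V_TN)² = (V_DD − V_GS)/R.
Let x = V_GS − 0.569. Then 151 x² + x − 10.93 = 0, giving x = 0.266 V (positive root), so V_GS = 0.835 V.
I_D = (V_DD − V_GS)/R = (11.5 − 0.835) / 54.7 = 0.195 mA.

V_GS = 0.835 V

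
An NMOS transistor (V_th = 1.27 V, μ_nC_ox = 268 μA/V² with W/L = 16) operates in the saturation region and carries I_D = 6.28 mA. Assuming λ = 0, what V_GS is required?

V_GS = 2.98 V

k_n = μ_nC_ox · (W/L) = 4.288 mA/V².
In saturation I_D = ½ k_n (V_GS − V_th)², so V_GS − V_th = √(2 I_D / k_n) = √(2 × 6.28 / 4.288) = 1.71 V.
V_GS = 1.27 + 1.71 = 2.98 V.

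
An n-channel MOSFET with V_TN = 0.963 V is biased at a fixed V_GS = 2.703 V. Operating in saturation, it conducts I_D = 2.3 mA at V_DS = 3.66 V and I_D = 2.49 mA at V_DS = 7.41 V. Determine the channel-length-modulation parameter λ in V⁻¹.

λ = 0.0240 V⁻¹

With V_GS fixed, I_D ∝ (1 + λ V_DS) in saturation, so I_D2/I_D1 = (1 + λ V_DS2)/(1 + λ V_DS1).
2.49/2.3 = 1.083 = (1 + 7.41 λ)/(1 + 3.66 λ).
Solving: λ (I_D1 V_DS2 − I_D2 V_DS1) = I_D2 − I_D1, so λ = (2.49 − 2.3) / (2.3 × 7.41 − 2.49 × 3.66) = 0.19 / 7.93 = 0.024 V⁻¹.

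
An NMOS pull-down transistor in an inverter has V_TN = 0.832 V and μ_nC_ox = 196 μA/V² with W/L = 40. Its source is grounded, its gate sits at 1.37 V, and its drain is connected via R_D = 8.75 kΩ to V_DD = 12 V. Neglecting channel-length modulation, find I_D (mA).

I_D = 1.13 mA

V_GS = V_G = 1.37 V, so V_ov = 1.37 − 0.832 = 0.538 V.
k_n = μ_nC_ox · (W/L) = 7.84 mA/V².
Assume saturation: I_D = ½ k_n V_ov² = 0.5 × 7.84 × 0.538² = 1.13 mA, giving V_DS = V_DD − I_D R_D = 12 − 1.13 × 8.75 = 2.07 V.
V_DS = 2.07 V ≥ V_ov = 0.538 V, confirming saturation.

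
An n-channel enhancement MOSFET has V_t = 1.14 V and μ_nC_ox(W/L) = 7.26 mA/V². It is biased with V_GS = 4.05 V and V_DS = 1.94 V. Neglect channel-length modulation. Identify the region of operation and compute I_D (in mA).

V_ov = V_GS − V_t = 4.05 − 1.14 = 2.91 V.
Since V_DS = 1.94 V < V_ov = 2.91 V, the device is in the triode region.
I_D = k_n [V_ov · V_DS − ½ V_DS²] = 7.26 × [2.91 × 1.94 − 0.5 × 1.94²] = 27.3 mA.

Triode; I_D = 27.3 mA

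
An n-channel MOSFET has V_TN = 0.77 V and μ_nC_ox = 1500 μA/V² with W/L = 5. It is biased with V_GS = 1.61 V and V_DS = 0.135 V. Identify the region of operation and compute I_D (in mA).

Triode; I_D = 0.782 mA

k_n = μ_nC_ox · (W/L) = 7.5 mA/V².
V_ov = V_GS − V_TN = 1.61 − 0.77 = 0.84 V.
Since V_DS = 0.135 V < V_ov = 0.84 V, the device is in the triode region.
I_D = k_n [V_ov · V_DS − ½ V_DS²] = 7.5 × [0.84 × 0.135 − 0.5 × 0.135²] = 0.782 mA.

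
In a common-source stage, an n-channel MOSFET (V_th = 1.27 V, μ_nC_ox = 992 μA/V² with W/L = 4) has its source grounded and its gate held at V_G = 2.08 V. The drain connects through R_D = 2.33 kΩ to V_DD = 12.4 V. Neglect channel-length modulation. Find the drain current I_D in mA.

V_GS = V_G = 2.08 V, so V_ov = 2.08 − 1.27 = 0.81 V.
k_n = μ_nC_ox · (W/L) = 3.968 mA/V².
Assume saturation: I_D = ½ k_n V_ov² = 0.5 × 3.968 × 0.81² = 1.3 mA, giving V_DS = V_DD − I_D R_D = 12.4 − 1.3 × 2.33 = 9.37 V.
V_DS = 9.37 V ≥ V_ov = 0.81 V, confirming saturation.

I_D = 1.30 mA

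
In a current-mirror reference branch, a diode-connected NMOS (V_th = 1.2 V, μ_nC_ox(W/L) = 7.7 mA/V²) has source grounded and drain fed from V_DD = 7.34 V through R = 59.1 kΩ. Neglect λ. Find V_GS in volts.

V_GS = 1.36 V

With gate tied to drain, V_GS = V_DS ≥ V_GS − V_th, so the device is in saturation.
KCL at the drain: ½ k_n (V_GS − V_th)² = (V_DD − V_GS)/R.
Let x = V_GS − 1.2. Then 228 x² + x − 6.14 = 0, giving x = 0.162 V (positive root), so V_GS = 1.36 V.
I_D = (V_DD − V_GS)/R = (7.34 − 1.36) / 59.1 = 0.101 mA.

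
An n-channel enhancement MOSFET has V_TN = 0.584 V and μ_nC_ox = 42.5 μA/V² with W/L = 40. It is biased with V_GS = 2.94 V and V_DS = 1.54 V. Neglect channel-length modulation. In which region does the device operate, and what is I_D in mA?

k_n = μ_nC_ox · (W/L) = 1.7 mA/V².
V_ov = V_GS − V_TN = 2.94 − 0.584 = 2.36 V.
Since V_DS = 1.54 V < V_ov = 2.36 V, the device is in the triode region.
I_D = k_n [V_ov · V_DS − ½ V_DS²] = 1.7 × [2.36 × 1.54 − 0.5 × 1.54²] = 4.15 mA.

Triode; I_D = 4.15 mA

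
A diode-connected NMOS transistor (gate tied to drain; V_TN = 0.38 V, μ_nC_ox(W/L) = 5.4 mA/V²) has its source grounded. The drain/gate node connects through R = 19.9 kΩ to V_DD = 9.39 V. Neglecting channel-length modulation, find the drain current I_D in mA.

With gate tied to drain, V_GS = V_DS ≥ V_GS − V_TN, so the device is in saturation.
KCL at the drain: ½ k_n (V_GS − V_TN)² = (V_DD − V_GS)/R.
Let x = V_GS − 0.38. Then 53.7 x² + x − 9.01 = 0, giving x = 0.4 V (positive root), so V_GS = 0.78 V.
I_D = (V_DD − V_GS)/R = (9.39 − 0.78) / 19.9 = 0.433 mA.

I_D = 0.433 mA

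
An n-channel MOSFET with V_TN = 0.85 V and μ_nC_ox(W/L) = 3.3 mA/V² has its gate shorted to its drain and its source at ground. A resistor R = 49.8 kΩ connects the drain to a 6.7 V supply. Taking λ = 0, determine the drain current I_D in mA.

I_D = 0.112 mA

With gate tied to drain, V_GS = V_DS ≥ V_GS − V_TN, so the device is in saturation.
KCL at the drain: ½ k_n (V_GS − V_TN)² = (V_DD − V_GS)/R.
Let x = V_GS − 0.85. Then 82.2 x² + x − 5.85 = 0, giving x = 0.261 V (positive root), so V_GS = 1.11 V.
I_D = (V_DD − V_GS)/R = (6.7 − 1.11) / 49.8 = 0.112 mA.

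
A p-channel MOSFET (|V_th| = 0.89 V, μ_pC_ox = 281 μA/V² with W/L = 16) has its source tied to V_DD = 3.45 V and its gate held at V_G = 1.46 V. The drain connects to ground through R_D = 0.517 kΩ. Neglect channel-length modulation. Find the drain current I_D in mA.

I_D = 2.72 mA

V_SG = V_DD − V_G = 3.45 − 1.46 = 1.99 V, so V_ov = 1.99 − 0.89 = 1.1 V.
k_p = μ_pC_ox · (W/L) = 4.496 mA/V².
Assume saturation: I_D = ½ k_p V_ov² = 0.5 × 4.496 × 1.1² = 2.72 mA, giving V_SD = V_DD − I_D R_D = 3.45 − 2.72 × 0.517 = 2.04 V.
V_SD = 2.04 V ≥ V_ov = 1.1 V, confirming saturation.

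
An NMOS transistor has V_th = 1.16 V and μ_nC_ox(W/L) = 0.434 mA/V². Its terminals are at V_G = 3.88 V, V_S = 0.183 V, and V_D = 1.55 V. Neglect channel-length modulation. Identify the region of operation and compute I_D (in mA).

Triode; I_D = 1.10 mA

V_GS = V_G − V_S = 3.88 − 0.183 = 3.7 V; V_DS = V_D − V_S = 1.55 − 0.183 = 1.37 V.
V_ov = V_GS − V_th = 3.7 − 1.16 = 2.54 V.
Since V_DS = 1.37 V < V_ov = 2.54 V, the device is in the triode region.
I_D = k_n [V_ov · V_DS − ½ V_DS²] = 0.434 × [2.54 × 1.37 − 0.5 × 1.37²] = 1.1 mA.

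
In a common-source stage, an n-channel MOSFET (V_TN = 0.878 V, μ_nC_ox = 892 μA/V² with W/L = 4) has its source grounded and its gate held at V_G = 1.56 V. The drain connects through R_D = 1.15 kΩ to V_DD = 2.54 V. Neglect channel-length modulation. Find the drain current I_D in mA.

V_GS = V_G = 1.56 V, so V_ov = 1.56 − 0.878 = 0.682 V.
k_n = μ_nC_ox · (W/L) = 3.568 mA/V².
Assume saturation: I_D = ½ k_n V_ov² = 0.5 × 3.568 × 0.682² = 0.83 mA, giving V_DS = V_DD − I_D R_D = 2.54 − 0.83 × 1.15 = 1.59 V.
V_DS = 1.59 V ≥ V_ov = 0.682 V, confirming saturation.

I_D = 0.830 mA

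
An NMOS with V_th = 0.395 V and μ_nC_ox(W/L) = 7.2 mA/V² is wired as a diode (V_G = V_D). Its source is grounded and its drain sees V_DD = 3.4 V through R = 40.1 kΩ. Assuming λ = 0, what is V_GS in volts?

V_GS = 0.536 V

With gate tied to drain, V_GS = V_DS ≥ V_GS − V_th, so the device is in saturation.
KCL at the drain: ½ k_n (V_GS − V_th)² = (V_DD − V_GS)/R.
Let x = V_GS − 0.395. Then 144 x² + x − 3.005 = 0, giving x = 0.141 V (positive root), so V_GS = 0.536 V.
I_D = (V_DD − V_GS)/R = (3.4 − 0.536) / 40.1 = 0.0714 mA.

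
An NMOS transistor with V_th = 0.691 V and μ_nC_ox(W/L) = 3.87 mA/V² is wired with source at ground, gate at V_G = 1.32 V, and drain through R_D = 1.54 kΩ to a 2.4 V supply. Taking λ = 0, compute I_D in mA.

V_GS = V_G = 1.32 V, so V_ov = 1.32 − 0.691 = 0.629 V.
Assume saturation: I_D = ½ k_n V_ov² = 0.5 × 3.87 × 0.629² = 0.766 mA, giving V_DS = V_DD − I_D R_D = 2.4 − 0.766 × 1.54 = 1.22 V.
V_DS = 1.22 V ≥ V_ov = 0.629 V, confirming saturation.

I_D = 0.766 mA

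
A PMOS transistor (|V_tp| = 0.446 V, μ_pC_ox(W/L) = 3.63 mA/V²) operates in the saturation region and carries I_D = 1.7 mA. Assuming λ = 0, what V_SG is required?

V_SG = 1.41 V

In saturation I_D = ½ k_p (V_SG − |V_tp|)², so V_SG − |V_tp| = √(2 I_D / k_p) = √(2 × 1.7 / 3.63) = 0.968 V.
V_SG = 0.446 + 0.968 = 1.41 V.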